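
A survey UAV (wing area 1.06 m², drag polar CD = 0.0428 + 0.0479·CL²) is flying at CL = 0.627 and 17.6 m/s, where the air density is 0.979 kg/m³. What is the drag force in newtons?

CD = 0.0428 + 0.0479 × 0.627² = 0.06163
D = ½ρv²S·CD = ½ × 0.979 × 17.6² × 1.06 × 0.06163 = 9.91 N

D = 9.91 N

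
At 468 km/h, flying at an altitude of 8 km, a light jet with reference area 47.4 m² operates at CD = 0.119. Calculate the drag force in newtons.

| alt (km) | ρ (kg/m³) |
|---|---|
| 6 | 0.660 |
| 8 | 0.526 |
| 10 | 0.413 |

D = 25100 N

At 8 km, from the table: ρ = 0.526 kg/m³.
Convert speed: v = 468 km/h ÷ 3.6 = 130 m/s.
D = ½ρv²S·CD = ½ × 0.526 × 130² × 47.4 × 0.119 = 25100 N ≈ 25.1 kN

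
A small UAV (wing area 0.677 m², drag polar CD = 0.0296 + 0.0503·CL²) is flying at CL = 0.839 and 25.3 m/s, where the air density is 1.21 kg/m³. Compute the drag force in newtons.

CD = 0.0296 + 0.0503 × 0.839² = 0.06501
D = ½ρv²S·CD = ½ × 1.21 × 25.3² × 0.677 × 0.06501 = 17 N

D = 17 N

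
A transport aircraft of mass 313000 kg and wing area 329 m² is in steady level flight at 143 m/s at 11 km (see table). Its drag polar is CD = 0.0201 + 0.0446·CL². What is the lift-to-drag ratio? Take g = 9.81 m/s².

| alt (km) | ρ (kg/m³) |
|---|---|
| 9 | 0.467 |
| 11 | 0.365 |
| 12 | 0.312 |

L/D = 8.36

At 11 km, from the table: ρ = 0.365 kg/m³.
Weight W = mg = 313000 × 9.81 = 3.0705×10^6 N; in level flight L = W.
Dynamic pressure q = 0.5 × 0.365 × 143² = 3732 Pa.
CL = W/(q·S) = 3.0705×10^6 / (3732 × 329) = 2.501.
CD = 0.0201 + 0.0446 × 2.501² = 0.299.
L/D = CL/CD = 2.501 / 0.299 = 8.36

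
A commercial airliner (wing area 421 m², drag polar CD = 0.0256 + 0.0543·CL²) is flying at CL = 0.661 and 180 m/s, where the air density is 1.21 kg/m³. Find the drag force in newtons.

CD = 0.0256 + 0.0543 × 0.661² = 0.04932
D = ½ρv²S·CD = ½ × 1.21 × 180² × 421 × 0.04932 = 4.07×10^5 N

D = 4.07×10^5 N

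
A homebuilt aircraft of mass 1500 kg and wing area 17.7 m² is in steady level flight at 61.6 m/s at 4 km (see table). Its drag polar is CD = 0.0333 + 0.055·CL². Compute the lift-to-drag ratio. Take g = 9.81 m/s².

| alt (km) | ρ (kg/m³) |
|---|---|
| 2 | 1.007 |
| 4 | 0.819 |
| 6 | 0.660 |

At 4 km, from the table: ρ = 0.819 kg/m³.
Weight W = mg = 1500 × 9.81 = 14715 N; in level flight L = W.
q = ½ρv² = ½ × 0.819 × 61.6² = 1554 Pa.
CL = 2W/(ρv²S) = 2×14715/(0.819×61.6²×17.7) = 0.535.
CD = 0.0333 + 0.055 × 0.535² = 0.04904.
L/D = CL/CD = 0.535 / 0.04904 = 10.9

L/D = 10.9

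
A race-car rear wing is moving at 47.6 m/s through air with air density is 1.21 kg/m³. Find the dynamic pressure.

q = 1370 Pa

q = ½ρv² = ½ × 1.21 × 47.6² = 1370 Pa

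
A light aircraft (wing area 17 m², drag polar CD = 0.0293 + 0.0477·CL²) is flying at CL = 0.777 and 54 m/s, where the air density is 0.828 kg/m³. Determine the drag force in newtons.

D = 1190 N

CD = 0.0293 + 0.0477 × 0.777² = 0.0581
D = ½ρv²S·CD = ½ × 0.828 × 54² × 17 × 0.0581 = 1190 N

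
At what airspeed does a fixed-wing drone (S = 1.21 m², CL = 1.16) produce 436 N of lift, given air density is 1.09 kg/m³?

L = ½ρv²S·CL ⇒ v = √(2L/(ρ·S·CL))
v = √(2 × 436 / (1.09 × 1.21 × 1.16)) = √570 = 23.9 m/s

v = 23.9 m/s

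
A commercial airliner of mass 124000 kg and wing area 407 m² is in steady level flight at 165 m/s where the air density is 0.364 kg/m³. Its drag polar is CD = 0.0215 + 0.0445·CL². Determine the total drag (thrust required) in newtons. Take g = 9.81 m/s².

D = 76000 N

Level flight ⇒ L = W = m·g = 124000 × 9.81 = 1.2164×10^6 N.
q = ½ρv² = ½ × 0.364 × 165² = 4955 Pa.
CL = W/(q·S) = 1.2164×10^6 / (4955 × 407) = 0.6032.
CD = 0.0215 + 0.0445 × 0.6032² = 0.03769.
D = q·S·CD = 4955 × 407 × 0.03769 = 76010 N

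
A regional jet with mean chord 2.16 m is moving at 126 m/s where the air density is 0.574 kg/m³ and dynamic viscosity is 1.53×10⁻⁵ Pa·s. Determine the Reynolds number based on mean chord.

Re = 1.02×10^7

Re = ρ·v·c/μ = 0.574 × 126 × 2.16 / (1.53×10⁻⁵) = 1.02×10^7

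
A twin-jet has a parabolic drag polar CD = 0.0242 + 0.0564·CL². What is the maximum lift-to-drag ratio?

For CD = CD0 + K·CL², (L/D)max occurs at CL* = √(CD0/K) and equals 1/(2√(K·CD0)).
(L/D)max = 1/(2√(0.0564 × 0.0242)) = 1/(2 × 0.03694) = 13.5

(L/D)max = 13.5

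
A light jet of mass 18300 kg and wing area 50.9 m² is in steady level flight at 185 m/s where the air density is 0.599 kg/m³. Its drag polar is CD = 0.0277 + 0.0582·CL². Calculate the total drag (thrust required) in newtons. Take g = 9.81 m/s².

D = 18000 N

Level flight ⇒ L = W = m·g = 18300 × 9.81 = 1.7952×10^5 N.
q = ½ρv² = ½ × 0.599 × 185² = 10250 Pa.
CL = W/(q·S) = 1.7952×10^5 / (10250 × 50.9) = 0.3441.
CD = 0.0277 + 0.0582 × 0.3441² = 0.03459.
D = q·S·CD = 10250 × 50.9 × 0.03459 = 18050 N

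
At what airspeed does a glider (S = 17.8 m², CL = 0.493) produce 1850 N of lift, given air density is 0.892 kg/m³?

L = ½ρv²S·CL ⇒ v = √(2L/(ρ·S·CL))
v = √(2 × 1850 / (0.892 × 17.8 × 0.493)) = √472.7 = 21.7 m/s

v = 21.7 m/s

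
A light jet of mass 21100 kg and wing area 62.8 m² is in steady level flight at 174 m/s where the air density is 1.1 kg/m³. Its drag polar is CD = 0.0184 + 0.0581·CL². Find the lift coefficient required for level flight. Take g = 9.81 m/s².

CL = 0.198

Level flight ⇒ L = W = m·g = 21100 × 9.81 = 2.0699×10^5 N.
Dynamic pressure q = 0.5 × 1.1 × 174² = 16650 Pa.
CL = 2W/(ρv²S) = 2×2.0699×10^5/(1.1×174²×62.8) = 0.1979.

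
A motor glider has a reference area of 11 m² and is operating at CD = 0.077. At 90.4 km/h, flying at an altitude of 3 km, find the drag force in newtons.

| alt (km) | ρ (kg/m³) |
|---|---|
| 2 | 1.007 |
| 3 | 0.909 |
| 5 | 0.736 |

At 3 km, from the table: ρ = 0.909 kg/m³.
Convert speed: v = 90.4 km/h ÷ 3.6 = 25.11 m/s.
D = ½ρv²S·CD = ½ × 0.909 × 25.11² × 11 × 0.077 = 243 N

D = 243 N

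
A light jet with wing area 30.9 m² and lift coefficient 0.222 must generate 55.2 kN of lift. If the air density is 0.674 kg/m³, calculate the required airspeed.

v = 155 m/s

L = ½ρv²S·CL ⇒ v = √(2L/(ρ·S·CL))
v = √(2 × 55200 / (0.674 × 30.9 × 0.222)) = √23880 = 155 m/s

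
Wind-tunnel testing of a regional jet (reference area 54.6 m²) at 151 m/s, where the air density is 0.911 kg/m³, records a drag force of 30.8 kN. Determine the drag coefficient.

From D = ½ρv²S·CD, rearranging gives CD = 2D/(ρv²S).
CD = 2 × 30800 / (0.911 × 151² × 54.6) = 0.0543

CD = 0.0543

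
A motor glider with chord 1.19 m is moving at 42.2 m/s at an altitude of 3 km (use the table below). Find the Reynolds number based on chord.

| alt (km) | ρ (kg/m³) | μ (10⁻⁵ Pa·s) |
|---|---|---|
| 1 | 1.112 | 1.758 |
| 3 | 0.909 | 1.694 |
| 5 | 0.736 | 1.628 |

Re = 2.69×10^6

At 3 km, from the table: ρ = 0.909 kg/m³, μ = 1.694×10⁻⁵ Pa·s.
Re = ρ·v·c/μ = 0.909 × 42.2 × 1.19 / (1.694×10⁻⁵) = 2.69×10^6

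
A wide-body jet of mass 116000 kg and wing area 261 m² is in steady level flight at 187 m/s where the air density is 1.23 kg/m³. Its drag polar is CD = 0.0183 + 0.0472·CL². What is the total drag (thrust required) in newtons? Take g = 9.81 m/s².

Weight W = mg = 116000 × 9.81 = 1.138×10^6 N; in level flight L = W.
Dynamic pressure q = 0.5 × 1.23 × 187² = 21510 Pa.
Required CL = L/(qS) = 1.138×10^6/(21510·261) = 0.2027.
CD = 0.0183 + 0.0472 × 0.2027² = 0.02024.
D = q·S·CD = 21510 × 261 × 0.02024 = 1.136×10^5 N

D = 1.14×10^5 N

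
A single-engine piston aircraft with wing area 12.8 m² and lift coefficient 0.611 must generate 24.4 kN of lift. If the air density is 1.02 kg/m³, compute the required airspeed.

v = 78.2 m/s

L = ½ρv²S·CL ⇒ v = √(2L/(ρ·S·CL))
v = √(2 × 24400 / (1.02 × 12.8 × 0.611)) = √6117 = 78.2 m/s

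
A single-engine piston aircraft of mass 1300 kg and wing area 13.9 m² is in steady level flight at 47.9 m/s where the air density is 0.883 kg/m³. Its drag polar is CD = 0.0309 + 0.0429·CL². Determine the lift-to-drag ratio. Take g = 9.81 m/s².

L/D = 13.7

In steady level flight, lift balances weight: W = mg = 1300 × 9.81 = 12753 N.
Dynamic pressure q = 0.5 × 0.883 × 47.9² = 1013 Pa.
CL = 2W/(ρv²S) = 2×12753/(0.883×47.9²×13.9) = 0.9057.
CD = 0.0309 + 0.0429 × 0.9057² = 0.06609.
L/D = CL/CD = 0.9057 / 0.06609 = 13.7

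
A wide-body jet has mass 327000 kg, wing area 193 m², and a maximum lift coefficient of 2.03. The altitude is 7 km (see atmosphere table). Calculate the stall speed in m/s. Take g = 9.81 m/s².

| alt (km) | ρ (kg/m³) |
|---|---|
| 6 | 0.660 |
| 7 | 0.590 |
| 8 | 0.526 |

At 7 km, from the table: ρ = 0.590 kg/m³.
Weight W = mg = 327000 × 9.81 = 3.208×10^6 N.
V_stall = √(2W/(ρ·S·CL,max)) = √(2 × 3.208×10^6 / (0.59 × 193 × 2.03))
V_stall = √27760 = 167 m/s

V_stall = 167 m/s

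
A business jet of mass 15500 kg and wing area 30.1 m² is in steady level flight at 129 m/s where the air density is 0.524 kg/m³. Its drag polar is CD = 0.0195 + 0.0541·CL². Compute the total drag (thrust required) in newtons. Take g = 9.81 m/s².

In steady level flight, lift balances weight: W = mg = 15500 × 9.81 = 1.5206×10^5 N.
Dynamic pressure q = 0.5 × 0.524 × 129² = 4360 Pa.
Required CL = L/(qS) = 1.5206×10^5/(4360·30.1) = 1.159.
CD = 0.0195 + 0.0541 × 1.159² = 0.09213.
D = q·S·CD = 4360 × 30.1 × 0.09213 = 12090 N

D = 12100 N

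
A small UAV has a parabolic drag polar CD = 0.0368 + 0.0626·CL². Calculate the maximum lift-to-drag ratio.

(L/D)max = 10.4

For CD = CD0 + K·CL², (L/D)max occurs at CL* = √(CD0/K) and equals 1/(2√(K·CD0)).
(L/D)max = 1/(2√(0.0626 × 0.0368)) = 1/(2 × 0.048) = 10.4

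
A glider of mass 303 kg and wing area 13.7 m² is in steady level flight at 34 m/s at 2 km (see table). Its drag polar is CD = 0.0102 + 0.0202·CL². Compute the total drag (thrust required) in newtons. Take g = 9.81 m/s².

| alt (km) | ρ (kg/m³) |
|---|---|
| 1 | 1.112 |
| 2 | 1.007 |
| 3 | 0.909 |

At 2 km, from the table: ρ = 1.007 kg/m³.
Level flight ⇒ L = W = m·g = 303 × 9.81 = 2972.4 N.
q = ½ρv² = ½ × 1.007 × 34² = 582 Pa.
Required CL = L/(qS) = 2972.4/(582·13.7) = 0.3728.
CD = 0.0102 + 0.0202 × 0.3728² = 0.01301.
D = q·S·CD = 582 × 13.7 × 0.01301 = 103.7 N

D = 104 N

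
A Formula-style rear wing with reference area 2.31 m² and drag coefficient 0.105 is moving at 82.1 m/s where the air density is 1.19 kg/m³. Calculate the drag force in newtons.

D = 973 N

D = ½ρv²S·CD = ½ × 1.19 × 82.1² × 2.31 × 0.105 = 973 N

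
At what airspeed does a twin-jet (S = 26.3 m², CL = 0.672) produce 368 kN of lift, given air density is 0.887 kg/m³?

v = 217 m/s

L = ½ρv²S·CL ⇒ v = √(2L/(ρ·S·CL))
v = √(2 × 3.68×10^5 / (0.887 × 26.3 × 0.672)) = √46950 = 217 m/s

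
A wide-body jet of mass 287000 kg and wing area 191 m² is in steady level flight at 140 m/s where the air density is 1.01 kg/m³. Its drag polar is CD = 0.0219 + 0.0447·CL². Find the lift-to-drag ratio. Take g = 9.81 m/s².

L/D = 12.3

Weight W = mg = 287000 × 9.81 = 2.8155×10^6 N; in level flight L = W.
Dynamic pressure q = 0.5 × 1.01 × 140² = 9898 Pa.
CL = W/(q·S) = 2.8155×10^6 / (9898 × 191) = 1.489.
CD = 0.0219 + 0.0447 × 1.489² = 0.121.
L/D = CL/CD = 1.489 / 0.121 = 12.3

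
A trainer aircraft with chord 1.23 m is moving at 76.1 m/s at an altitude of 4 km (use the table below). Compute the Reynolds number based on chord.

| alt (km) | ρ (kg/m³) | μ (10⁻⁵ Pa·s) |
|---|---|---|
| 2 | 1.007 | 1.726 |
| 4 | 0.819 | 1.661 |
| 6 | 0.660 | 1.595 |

At 4 km, from the table: ρ = 0.819 kg/m³, μ = 1.661×10⁻⁵ Pa·s.
Re = ρ·v·c/μ = 0.819 × 76.1 × 1.23 / (1.661×10⁻⁵) = 4.62×10^6

Re = 4.62×10^6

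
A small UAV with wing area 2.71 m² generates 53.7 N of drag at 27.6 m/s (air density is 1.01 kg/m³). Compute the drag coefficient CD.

From D = ½ρv²S·CD, rearranging gives CD = 2D/(ρv²S).
CD = 2 × 53.7 / (1.01 × 27.6² × 2.71) = 0.0515

CD = 0.0515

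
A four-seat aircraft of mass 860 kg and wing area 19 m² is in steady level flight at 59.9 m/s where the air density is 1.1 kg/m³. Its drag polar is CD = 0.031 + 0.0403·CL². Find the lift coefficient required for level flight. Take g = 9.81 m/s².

Level flight ⇒ L = W = m·g = 860 × 9.81 = 8436.6 N.
Dynamic pressure q = 0.5 × 1.1 × 59.9² = 1973 Pa.
CL = 2W/(ρv²S) = 2×8436.6/(1.1×59.9²×19) = 0.225.

CL = 0.225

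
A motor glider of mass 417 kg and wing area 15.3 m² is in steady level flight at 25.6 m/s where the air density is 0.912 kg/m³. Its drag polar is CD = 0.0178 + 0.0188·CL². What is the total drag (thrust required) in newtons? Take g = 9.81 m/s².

In steady level flight, lift balances weight: W = mg = 417 × 9.81 = 4090.8 N.
q = ½ρv² = ½ × 0.912 × 25.6² = 298.8 Pa.
CL = W/(q·S) = 4090.8 / (298.8 × 15.3) = 0.8947.
CD = 0.0178 + 0.0188 × 0.8947² = 0.03285.
D = q·S·CD = 298.8 × 15.3 × 0.03285 = 150.2 N

D = 150 N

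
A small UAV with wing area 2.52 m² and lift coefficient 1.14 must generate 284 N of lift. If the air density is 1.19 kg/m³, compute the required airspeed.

L = ½ρv²S·CL ⇒ v = √(2L/(ρ·S·CL))
v = √(2 × 284 / (1.19 × 2.52 × 1.14)) = √166.1 = 12.9 m/s

v = 12.9 m/s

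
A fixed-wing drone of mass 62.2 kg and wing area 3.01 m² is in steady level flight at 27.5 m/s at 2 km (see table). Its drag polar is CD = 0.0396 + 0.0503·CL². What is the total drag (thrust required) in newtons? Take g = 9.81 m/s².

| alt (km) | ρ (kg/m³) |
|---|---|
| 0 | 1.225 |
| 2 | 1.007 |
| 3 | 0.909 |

At 2 km, from the table: ρ = 1.007 kg/m³.
In steady level flight, lift balances weight: W = mg = 62.2 × 9.81 = 610.18 N.
q = ½ρv² = ½ × 1.007 × 27.5² = 380.8 Pa.
CL = W/(q·S) = 610.18 / (380.8 × 3.01) = 0.5324.
CD = 0.0396 + 0.0503 × 0.5324² = 0.05386.
D = q·S·CD = 380.8 × 3.01 × 0.05386 = 61.73 N

D = 61.7 N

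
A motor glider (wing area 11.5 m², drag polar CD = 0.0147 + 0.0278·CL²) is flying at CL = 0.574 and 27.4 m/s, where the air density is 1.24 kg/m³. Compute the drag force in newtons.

CD = 0.0147 + 0.0278 × 0.574² = 0.02386
D = ½ρv²S·CD = ½ × 1.24 × 27.4² × 11.5 × 0.02386 = 128 N

D = 128 N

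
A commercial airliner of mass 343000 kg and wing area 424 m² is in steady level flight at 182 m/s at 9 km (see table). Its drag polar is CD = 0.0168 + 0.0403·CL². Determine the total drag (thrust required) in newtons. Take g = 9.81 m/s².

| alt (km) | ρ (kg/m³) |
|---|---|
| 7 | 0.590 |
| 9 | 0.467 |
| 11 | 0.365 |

D = 1.94×10^5 N

At 9 km, from the table: ρ = 0.467 kg/m³.
Level flight ⇒ L = W = m·g = 343000 × 9.81 = 3.3648×10^6 N.
Dynamic pressure q = 0.5 × 0.467 × 182² = 7734 Pa.
CL = W/(q·S) = 3.3648×10^6 / (7734 × 424) = 1.026.
CD = 0.0168 + 0.0403 × 1.026² = 0.05923.
D = q·S·CD = 7734 × 424 × 0.05923 = 1.942×10^5 N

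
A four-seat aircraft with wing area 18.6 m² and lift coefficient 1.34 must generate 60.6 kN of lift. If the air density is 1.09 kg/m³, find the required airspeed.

L = ½ρv²S·CL ⇒ v = √(2L/(ρ·S·CL))
v = √(2 × 60600 / (1.09 × 18.6 × 1.34)) = √4461 = 66.8 m/s

v = 66.8 m/s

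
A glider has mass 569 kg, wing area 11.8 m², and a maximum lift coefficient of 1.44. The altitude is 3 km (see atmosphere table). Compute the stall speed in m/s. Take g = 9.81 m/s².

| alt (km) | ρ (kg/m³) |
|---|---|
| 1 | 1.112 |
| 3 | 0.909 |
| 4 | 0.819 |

At 3 km, from the table: ρ = 0.909 kg/m³.
Stall occurs when L = W at CL,max. W = mg = 569 × 9.81 = 5582 N.
From L = ½ρV²S·CL,max = W: V_stall = √(2W/(ρSCL,max)) = √(2·5582/(0.909·11.8·1.44))
V_stall = √722.8 = 26.9 m/s

V_stall = 26.9 m/s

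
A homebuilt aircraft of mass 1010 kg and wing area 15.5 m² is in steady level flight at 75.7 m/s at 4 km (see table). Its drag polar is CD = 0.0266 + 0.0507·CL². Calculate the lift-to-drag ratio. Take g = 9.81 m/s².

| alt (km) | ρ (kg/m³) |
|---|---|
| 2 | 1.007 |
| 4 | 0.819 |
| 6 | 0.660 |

At 4 km, from the table: ρ = 0.819 kg/m³.
Level flight ⇒ L = W = m·g = 1010 × 9.81 = 9908.1 N.
Dynamic pressure q = 0.5 × 0.819 × 75.7² = 2347 Pa.
CL = W/(q·S) = 9908.1 / (2347 × 15.5) = 0.2724.
CD = 0.0266 + 0.0507 × 0.2724² = 0.03036.
L/D = CL/CD = 0.2724 / 0.03036 = 8.97

L/D = 8.97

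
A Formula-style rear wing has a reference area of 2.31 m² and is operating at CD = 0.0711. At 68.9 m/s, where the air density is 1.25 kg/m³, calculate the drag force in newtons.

Dynamic pressure q = ½ρv² = ½ × 1.25 × 68.9² = 2967 Pa.
D = q·S·CD = 2967 × 2.31 × 0.0711 = 487 N

D = 487 N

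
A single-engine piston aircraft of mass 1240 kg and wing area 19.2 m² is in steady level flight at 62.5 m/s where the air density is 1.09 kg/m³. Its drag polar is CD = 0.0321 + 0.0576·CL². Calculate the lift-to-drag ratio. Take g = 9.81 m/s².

L/D = 8

In steady level flight, lift balances weight: W = mg = 1240 × 9.81 = 12164 N.
q = ½ρv² = ½ × 1.09 × 62.5² = 2129 Pa.
Required CL = L/(qS) = 12164/(2129·19.2) = 0.2976.
CD = 0.0321 + 0.0576 × 0.2976² = 0.0372.
L/D = CL/CD = 0.2976 / 0.0372 = 8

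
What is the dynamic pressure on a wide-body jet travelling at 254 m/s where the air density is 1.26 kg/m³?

q = 40600 Pa

q = ½ρv² = ½ × 1.26 × 254² = 40600 Pa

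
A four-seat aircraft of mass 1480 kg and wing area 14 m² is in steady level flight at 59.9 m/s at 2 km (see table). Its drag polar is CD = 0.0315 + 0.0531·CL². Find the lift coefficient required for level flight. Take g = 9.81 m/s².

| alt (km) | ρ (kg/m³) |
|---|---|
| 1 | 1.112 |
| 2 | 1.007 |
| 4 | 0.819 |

At 2 km, from the table: ρ = 1.007 kg/m³.
Weight W = mg = 1480 × 9.81 = 14519 N; in level flight L = W.
q = ½ρv² = ½ × 1.007 × 59.9² = 1807 Pa.
CL = 2W/(ρv²S) = 2×14519/(1.007×59.9²×14) = 0.574.

CL = 0.574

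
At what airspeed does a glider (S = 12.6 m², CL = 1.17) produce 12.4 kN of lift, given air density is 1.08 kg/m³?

v = 39.5 m/s

L = ½ρv²S·CL ⇒ v = √(2L/(ρ·S·CL))
v = √(2 × 12400 / (1.08 × 12.6 × 1.17)) = √1558 = 39.5 m/s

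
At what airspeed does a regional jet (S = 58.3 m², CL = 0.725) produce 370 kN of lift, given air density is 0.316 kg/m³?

v = 235 m/s

L = ½ρv²S·CL ⇒ v = √(2L/(ρ·S·CL))
v = √(2 × 3.7×10^5 / (0.316 × 58.3 × 0.725)) = √55400 = 235 m/s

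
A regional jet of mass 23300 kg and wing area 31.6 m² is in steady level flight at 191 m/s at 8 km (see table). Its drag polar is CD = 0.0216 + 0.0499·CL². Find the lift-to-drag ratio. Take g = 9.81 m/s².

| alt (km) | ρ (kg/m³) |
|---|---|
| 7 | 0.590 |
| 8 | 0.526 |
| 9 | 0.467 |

L/D = 15.1

At 8 km, from the table: ρ = 0.526 kg/m³.
Weight W = mg = 23300 × 9.81 = 2.2857×10^5 N; in level flight L = W.
Dynamic pressure q = 0.5 × 0.526 × 191² = 9595 Pa.
CL = 2W/(ρv²S) = 2×2.2857×10^5/(0.526×191²×31.6) = 0.7539.
CD = 0.0216 + 0.0499 × 0.7539² = 0.04996.
L/D = CL/CD = 0.7539 / 0.04996 = 15.1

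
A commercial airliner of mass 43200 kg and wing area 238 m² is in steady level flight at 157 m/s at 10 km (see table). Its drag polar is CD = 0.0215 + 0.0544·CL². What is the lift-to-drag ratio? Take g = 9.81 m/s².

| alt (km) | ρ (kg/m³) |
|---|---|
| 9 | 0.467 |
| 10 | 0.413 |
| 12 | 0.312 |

At 10 km, from the table: ρ = 0.413 kg/m³.
In steady level flight, lift balances weight: W = mg = 43200 × 9.81 = 4.2379×10^5 N.
q = ½ρv² = ½ × 0.413 × 157² = 5090 Pa.
CL = W/(q·S) = 4.2379×10^5 / (5090 × 238) = 0.3498.
CD = 0.0215 + 0.0544 × 0.3498² = 0.02816.
L/D = CL/CD = 0.3498 / 0.02816 = 12.4

L/D = 12.4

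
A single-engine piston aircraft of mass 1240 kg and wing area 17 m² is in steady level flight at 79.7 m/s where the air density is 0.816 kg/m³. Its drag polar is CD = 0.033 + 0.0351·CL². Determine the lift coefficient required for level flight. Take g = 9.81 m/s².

CL = 0.276

Weight W = mg = 1240 × 9.81 = 12164 N; in level flight L = W.
q = ½ρv² = ½ × 0.816 × 79.7² = 2592 Pa.
Required CL = L/(qS) = 12164/(2592·17) = 0.2761.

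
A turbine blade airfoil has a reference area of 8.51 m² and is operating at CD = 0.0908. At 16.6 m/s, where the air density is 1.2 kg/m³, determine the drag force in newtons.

D = 128 N

D = ½ρv²S·CD = ½ × 1.2 × 16.6² × 8.51 × 0.0908 = 128 N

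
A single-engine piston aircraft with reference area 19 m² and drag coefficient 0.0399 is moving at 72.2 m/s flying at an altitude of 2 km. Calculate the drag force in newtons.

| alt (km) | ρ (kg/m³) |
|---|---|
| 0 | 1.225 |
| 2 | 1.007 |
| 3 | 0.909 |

At 2 km, from the table: ρ = 1.007 kg/m³.
D = ½ρv²S·CD = ½ × 1.007 × 72.2² × 19 × 0.0399 = 1990 N

D = 1990 N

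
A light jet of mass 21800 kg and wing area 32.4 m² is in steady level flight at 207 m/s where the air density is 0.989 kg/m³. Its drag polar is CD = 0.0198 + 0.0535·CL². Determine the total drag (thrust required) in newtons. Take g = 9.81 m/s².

In steady level flight, lift balances weight: W = mg = 21800 × 9.81 = 2.1386×10^5 N.
Dynamic pressure q = 0.5 × 0.989 × 207² = 21190 Pa.
CL = W/(q·S) = 2.1386×10^5 / (21190 × 32.4) = 0.3115.
CD = 0.0198 + 0.0535 × 0.3115² = 0.02499.
D = q·S·CD = 21190 × 32.4 × 0.02499 = 17160 N

D = 17200 N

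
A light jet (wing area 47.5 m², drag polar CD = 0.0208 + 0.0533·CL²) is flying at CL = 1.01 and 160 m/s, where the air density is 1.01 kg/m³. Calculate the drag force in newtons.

D = 46200 N

CD = 0.0208 + 0.0533 × 1.01² = 0.07517
D = ½ρv²S·CD = ½ × 1.01 × 160² × 47.5 × 0.07517 = 46200 N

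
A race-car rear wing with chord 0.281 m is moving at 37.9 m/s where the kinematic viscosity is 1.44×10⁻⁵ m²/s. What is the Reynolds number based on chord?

Re = v·c/ν = 37.9 × 0.281 / (1.44×10⁻⁵) = 7.4×10^5

Re = 7.4×10^5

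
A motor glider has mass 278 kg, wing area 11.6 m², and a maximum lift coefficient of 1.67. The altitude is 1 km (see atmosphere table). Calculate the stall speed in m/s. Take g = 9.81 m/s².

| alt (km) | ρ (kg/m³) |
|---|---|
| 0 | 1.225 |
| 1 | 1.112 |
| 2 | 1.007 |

V_stall = 15.9 m/s

At 1 km, from the table: ρ = 1.112 kg/m³.
Stall occurs when L = W at CL,max. W = mg = 278 × 9.81 = 2727 N.
V_stall = √(2W/(ρ·S·CL,max)) = √(2 × 2727 / (1.112 × 11.6 × 1.67))
V_stall = √253.2 = 15.9 m/s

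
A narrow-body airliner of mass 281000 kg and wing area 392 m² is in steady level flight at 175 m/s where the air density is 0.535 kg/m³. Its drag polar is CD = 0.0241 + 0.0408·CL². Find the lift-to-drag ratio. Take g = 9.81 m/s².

In steady level flight, lift balances weight: W = mg = 281000 × 9.81 = 2.7566×10^6 N.
q = ½ρv² = ½ × 0.535 × 175² = 8192 Pa.
Required CL = L/(qS) = 2.7566×10^6/(8192·392) = 0.8584.
CD = 0.0241 + 0.0408 × 0.8584² = 0.05416.
L/D = CL/CD = 0.8584 / 0.05416 = 15.8

L/D = 15.8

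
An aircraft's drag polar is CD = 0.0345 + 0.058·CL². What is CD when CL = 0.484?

CD = 0.0345 + 0.058 × 0.484² = 0.0345 + 0.01359 = 0.0481

CD = 0.0481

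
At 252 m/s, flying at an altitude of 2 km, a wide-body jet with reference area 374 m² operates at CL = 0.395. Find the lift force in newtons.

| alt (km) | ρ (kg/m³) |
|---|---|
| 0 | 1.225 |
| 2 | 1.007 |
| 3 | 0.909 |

L = 4.72×10^6 N

At 2 km, from the table: ρ = 1.007 kg/m³.
Dynamic pressure q = ½ρv² = ½ × 1.007 × 252² = 31970 Pa.
L = q·S·CL = 31970 × 374 × 0.395 = 4.72×10^6 N ≈ 4720 kN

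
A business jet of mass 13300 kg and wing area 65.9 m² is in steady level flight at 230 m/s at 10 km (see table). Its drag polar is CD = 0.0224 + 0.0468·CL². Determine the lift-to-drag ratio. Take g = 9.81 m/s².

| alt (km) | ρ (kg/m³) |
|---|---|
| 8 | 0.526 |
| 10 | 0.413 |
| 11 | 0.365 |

At 10 km, from the table: ρ = 0.413 kg/m³.
In steady level flight, lift balances weight: W = mg = 13300 × 9.81 = 1.3047×10^5 N.
q = ½ρv² = ½ × 0.413 × 230² = 10920 Pa.
Required CL = L/(qS) = 1.3047×10^5/(10920·65.9) = 0.1812.
CD = 0.0224 + 0.0468 × 0.1812² = 0.02394.
L/D = CL/CD = 0.1812 / 0.02394 = 7.57

L/D = 7.57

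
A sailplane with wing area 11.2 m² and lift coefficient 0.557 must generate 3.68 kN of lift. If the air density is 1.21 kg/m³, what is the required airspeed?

v = 31.2 m/s

L = ½ρv²S·CL ⇒ v = √(2L/(ρ·S·CL))
v = √(2 × 3680 / (1.21 × 11.2 × 0.557)) = √975 = 31.2 m/s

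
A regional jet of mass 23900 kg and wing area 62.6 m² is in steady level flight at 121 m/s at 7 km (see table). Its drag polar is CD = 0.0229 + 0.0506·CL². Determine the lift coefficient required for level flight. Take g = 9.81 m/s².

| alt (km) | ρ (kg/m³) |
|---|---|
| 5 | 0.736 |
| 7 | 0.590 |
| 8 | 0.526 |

CL = 0.867

At 7 km, from the table: ρ = 0.590 kg/m³.
Level flight ⇒ L = W = m·g = 23900 × 9.81 = 2.3446×10^5 N.
Dynamic pressure q = 0.5 × 0.59 × 121² = 4319 Pa.
CL = 2W/(ρv²S) = 2×2.3446×10^5/(0.59×121²×62.6) = 0.8672.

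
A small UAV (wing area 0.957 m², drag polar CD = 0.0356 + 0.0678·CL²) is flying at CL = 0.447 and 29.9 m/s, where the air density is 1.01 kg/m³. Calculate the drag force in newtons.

D = 21.2 N

CD = 0.0356 + 0.0678 × 0.447² = 0.04915
D = ½ρv²S·CD = ½ × 1.01 × 29.9² × 0.957 × 0.04915 = 21.2 N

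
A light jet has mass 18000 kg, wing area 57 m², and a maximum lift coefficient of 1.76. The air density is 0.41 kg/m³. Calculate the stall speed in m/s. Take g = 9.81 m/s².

Weight W = mg = 18000 × 9.81 = 1.766×10^5 N.
V_stall = √(2W/(ρ·S·CL,max)) = √(2 × 1.766×10^5 / (0.41 × 57 × 1.76))
V_stall = √8586 = 92.7 m/s

V_stall = 92.7 m/s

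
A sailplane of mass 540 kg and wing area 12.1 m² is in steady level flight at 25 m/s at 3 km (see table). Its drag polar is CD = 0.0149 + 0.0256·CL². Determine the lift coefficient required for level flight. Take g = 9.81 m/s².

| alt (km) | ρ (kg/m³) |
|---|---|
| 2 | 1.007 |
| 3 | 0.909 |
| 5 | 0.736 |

CL = 1.54

At 3 km, from the table: ρ = 0.909 kg/m³.
Level flight ⇒ L = W = m·g = 540 × 9.81 = 5297.4 N.
q = ½ρv² = ½ × 0.909 × 25² = 284.1 Pa.
CL = 2W/(ρv²S) = 2×5297.4/(0.909×25²×12.1) = 1.541.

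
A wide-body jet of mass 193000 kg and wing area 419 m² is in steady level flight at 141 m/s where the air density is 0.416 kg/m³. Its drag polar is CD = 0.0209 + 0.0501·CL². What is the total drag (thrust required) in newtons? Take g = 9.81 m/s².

D = 1.4×10^5 N

In steady level flight, lift balances weight: W = mg = 193000 × 9.81 = 1.8933×10^6 N.
q = ½ρv² = ½ × 0.416 × 141² = 4135 Pa.
CL = W/(q·S) = 1.8933×10^6 / (4135 × 419) = 1.093.
CD = 0.0209 + 0.0501 × 1.093² = 0.08072.
D = q·S·CD = 4135 × 419 × 0.08072 = 1.399×10^5 N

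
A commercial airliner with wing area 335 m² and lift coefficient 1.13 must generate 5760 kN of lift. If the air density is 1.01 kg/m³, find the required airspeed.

L = ½ρv²S·CL ⇒ v = √(2L/(ρ·S·CL))
v = √(2 × 5.76×10^6 / (1.01 × 335 × 1.13)) = √30130 = 174 m/s

v = 174 m/s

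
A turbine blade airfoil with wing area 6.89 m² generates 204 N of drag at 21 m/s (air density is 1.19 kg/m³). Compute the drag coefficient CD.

From D = ½ρv²S·CD, rearranging gives CD = 2D/(ρv²S).
CD = 2 × 204 / (1.19 × 21² × 6.89) = 0.113

CD = 0.113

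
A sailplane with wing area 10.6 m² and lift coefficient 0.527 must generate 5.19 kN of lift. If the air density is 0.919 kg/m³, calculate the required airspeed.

L = ½ρv²S·CL ⇒ v = √(2L/(ρ·S·CL))
v = √(2 × 5190 / (0.919 × 10.6 × 0.527)) = √2022 = 45 m/s

v = 45 m/s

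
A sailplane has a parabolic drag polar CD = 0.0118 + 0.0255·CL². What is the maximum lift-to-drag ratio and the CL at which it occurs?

For CD = CD0 + K·CL², (L/D)max occurs at CL* = √(CD0/K) and equals 1/(2√(K·CD0)).
(L/D)max = 1/(2√(0.0255 × 0.0118)) = 1/(2 × 0.01735) = 28.8
CL* = √(0.0118/0.0255) = 0.68

(L/D)max = 28.8, at CL = 0.68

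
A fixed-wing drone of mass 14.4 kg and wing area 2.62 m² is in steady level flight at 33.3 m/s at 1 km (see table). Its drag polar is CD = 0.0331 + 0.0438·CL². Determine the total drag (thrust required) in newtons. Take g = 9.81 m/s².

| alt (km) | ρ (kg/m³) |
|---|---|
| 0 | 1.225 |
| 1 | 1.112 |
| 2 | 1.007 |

D = 54 N

At 1 km, from the table: ρ = 1.112 kg/m³.
Level flight ⇒ L = W = m·g = 14.4 × 9.81 = 141.26 N.
q = ½ρv² = ½ × 1.112 × 33.3² = 616.5 Pa.
CL = 2W/(ρv²S) = 2×141.26/(1.112×33.3²×2.62) = 0.08745.
CD = 0.0331 + 0.0438 × 0.08745² = 0.03343.
D = q·S·CD = 616.5 × 2.62 × 0.03343 = 54.01 N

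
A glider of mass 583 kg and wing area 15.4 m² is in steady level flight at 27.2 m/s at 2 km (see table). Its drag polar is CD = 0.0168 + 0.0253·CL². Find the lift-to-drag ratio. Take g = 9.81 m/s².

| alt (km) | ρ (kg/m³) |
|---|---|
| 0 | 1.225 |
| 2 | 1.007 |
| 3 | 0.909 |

L/D = 23.8

At 2 km, from the table: ρ = 1.007 kg/m³.
Level flight ⇒ L = W = m·g = 583 × 9.81 = 5719.2 N.
Dynamic pressure q = 0.5 × 1.007 × 27.2² = 372.5 Pa.
Required CL = L/(qS) = 5719.2/(372.5·15.4) = 0.997.
CD = 0.0168 + 0.0253 × 0.997² = 0.04195.
L/D = CL/CD = 0.997 / 0.04195 = 23.8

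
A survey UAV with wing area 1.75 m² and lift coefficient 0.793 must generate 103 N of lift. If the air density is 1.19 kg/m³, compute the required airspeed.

v = 11.2 m/s

L = ½ρv²S·CL ⇒ v = √(2L/(ρ·S·CL))
v = √(2 × 103 / (1.19 × 1.75 × 0.793)) = √124.7 = 11.2 m/s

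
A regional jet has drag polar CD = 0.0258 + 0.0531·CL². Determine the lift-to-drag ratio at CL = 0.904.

L/D = 13.1

CD = 0.0258 + 0.0531 × 0.904² = 0.06919
L/D = CL/CD = 0.904 / 0.06919 = 13.1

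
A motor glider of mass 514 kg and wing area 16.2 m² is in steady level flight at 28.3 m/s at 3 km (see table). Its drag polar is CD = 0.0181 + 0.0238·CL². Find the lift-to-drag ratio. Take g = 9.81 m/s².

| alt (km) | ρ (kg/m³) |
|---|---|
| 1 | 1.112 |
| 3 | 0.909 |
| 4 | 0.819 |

At 3 km, from the table: ρ = 0.909 kg/m³.
Level flight ⇒ L = W = m·g = 514 × 9.81 = 5042.3 N.
q = ½ρv² = ½ × 0.909 × 28.3² = 364 Pa.
CL = W/(q·S) = 5042.3 / (364 × 16.2) = 0.8551.
CD = 0.0181 + 0.0238 × 0.8551² = 0.0355.
L/D = CL/CD = 0.8551 / 0.0355 = 24.1

L/D = 24.1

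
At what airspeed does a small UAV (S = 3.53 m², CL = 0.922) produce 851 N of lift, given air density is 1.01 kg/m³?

v = 22.8 m/s

L = ½ρv²S·CL ⇒ v = √(2L/(ρ·S·CL))
v = √(2 × 851 / (1.01 × 3.53 × 0.922)) = √517.8 = 22.8 m/s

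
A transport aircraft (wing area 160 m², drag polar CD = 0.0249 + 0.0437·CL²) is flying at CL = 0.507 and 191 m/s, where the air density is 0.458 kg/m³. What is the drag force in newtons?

CD = 0.0249 + 0.0437 × 0.507² = 0.03613
D = ½ρv²S·CD = ½ × 0.458 × 191² × 160 × 0.03613 = 48300 N

D = 48300 N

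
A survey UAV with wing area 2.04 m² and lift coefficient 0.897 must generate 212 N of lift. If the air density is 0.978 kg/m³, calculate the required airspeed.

L = ½ρv²S·CL ⇒ v = √(2L/(ρ·S·CL))
v = √(2 × 212 / (0.978 × 2.04 × 0.897)) = √236.9 = 15.4 m/s

v = 15.4 m/s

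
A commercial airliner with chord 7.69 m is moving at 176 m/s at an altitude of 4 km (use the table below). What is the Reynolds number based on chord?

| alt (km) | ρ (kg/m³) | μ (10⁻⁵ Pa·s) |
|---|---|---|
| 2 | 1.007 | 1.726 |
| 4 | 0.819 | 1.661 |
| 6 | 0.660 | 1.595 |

Re = 6.67×10^7

At 4 km, from the table: ρ = 0.819 kg/m³, μ = 1.661×10⁻⁵ Pa·s.
Re = ρ·v·c/μ = 0.819 × 176 × 7.69 / (1.661×10⁻⁵) = 6.67×10^7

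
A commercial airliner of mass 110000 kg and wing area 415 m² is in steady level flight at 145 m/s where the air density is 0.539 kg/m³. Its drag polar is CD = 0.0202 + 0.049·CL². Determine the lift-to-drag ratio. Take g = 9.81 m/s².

Level flight ⇒ L = W = m·g = 110000 × 9.81 = 1.0791×10^6 N.
q = ½ρv² = ½ × 0.539 × 145² = 5666 Pa.
CL = 2W/(ρv²S) = 2×1.0791×10^6/(0.539×145²×415) = 0.4589.
CD = 0.0202 + 0.049 × 0.4589² = 0.03052.
L/D = CL/CD = 0.4589 / 0.03052 = 15

L/D = 15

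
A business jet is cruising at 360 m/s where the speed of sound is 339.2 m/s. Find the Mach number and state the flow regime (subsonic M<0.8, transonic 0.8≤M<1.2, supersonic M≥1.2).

M = 1.06 (transonic)

M = v/a = 360 / 339.2 = 1.06
M = 1.06 → transonic.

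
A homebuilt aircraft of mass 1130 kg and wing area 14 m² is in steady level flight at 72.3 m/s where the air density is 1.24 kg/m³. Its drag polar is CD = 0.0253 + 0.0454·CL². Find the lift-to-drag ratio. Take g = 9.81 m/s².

L/D = 8.72

Level flight ⇒ L = W = m·g = 1130 × 9.81 = 11085 N.
Dynamic pressure q = 0.5 × 1.24 × 72.3² = 3241 Pa.
Required CL = L/(qS) = 11085/(3241·14) = 0.2443.
CD = 0.0253 + 0.0454 × 0.2443² = 0.02801.
L/D = CL/CD = 0.2443 / 0.02801 = 8.72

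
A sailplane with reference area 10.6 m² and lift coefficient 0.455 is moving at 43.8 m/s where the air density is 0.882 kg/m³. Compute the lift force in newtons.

L = ½ρv²S·CL = ½ × 0.882 × 43.8² × 10.6 × 0.455 = 4080 N

L = 4080 N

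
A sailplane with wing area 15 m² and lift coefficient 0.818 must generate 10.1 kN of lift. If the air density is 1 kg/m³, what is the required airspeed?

L = ½ρv²S·CL ⇒ v = √(2L/(ρ·S·CL))
v = √(2 × 10100 / (1 × 15 × 0.818)) = √1646 = 40.6 m/s

v = 40.6 m/s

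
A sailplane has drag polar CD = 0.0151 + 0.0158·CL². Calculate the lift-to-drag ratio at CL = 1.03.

CD = 0.0151 + 0.0158 × 1.03² = 0.03186
L/D = CL/CD = 1.03 / 0.03186 = 32.3

L/D = 32.3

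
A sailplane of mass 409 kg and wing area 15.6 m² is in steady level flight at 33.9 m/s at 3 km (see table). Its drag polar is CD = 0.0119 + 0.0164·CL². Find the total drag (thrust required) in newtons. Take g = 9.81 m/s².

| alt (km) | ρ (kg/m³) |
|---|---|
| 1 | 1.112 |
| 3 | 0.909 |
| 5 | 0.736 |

At 3 km, from the table: ρ = 0.909 kg/m³.
Weight W = mg = 409 × 9.81 = 4012.3 N; in level flight L = W.
q = ½ρv² = ½ × 0.909 × 33.9² = 522.3 Pa.
Required CL = L/(qS) = 4012.3/(522.3·15.6) = 0.4924.
CD = 0.0119 + 0.0164 × 0.4924² = 0.01588.
D = q·S·CD = 522.3 × 15.6 × 0.01588 = 129.4 N

D = 129 N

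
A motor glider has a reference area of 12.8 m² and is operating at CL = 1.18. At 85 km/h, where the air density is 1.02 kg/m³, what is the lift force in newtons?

Convert speed: v = 85 km/h ÷ 3.6 = 23.61 m/s.
L = ½ρv²S·CL = ½ × 1.02 × 23.61² × 12.8 × 1.18 = 4290 N

L = 4290 N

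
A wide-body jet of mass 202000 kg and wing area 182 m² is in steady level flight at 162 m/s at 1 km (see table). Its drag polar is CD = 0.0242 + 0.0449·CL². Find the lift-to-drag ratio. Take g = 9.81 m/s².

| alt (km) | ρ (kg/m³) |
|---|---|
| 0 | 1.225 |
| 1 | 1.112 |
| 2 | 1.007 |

At 1 km, from the table: ρ = 1.112 kg/m³.
Level flight ⇒ L = W = m·g = 202000 × 9.81 = 1.9816×10^6 N.
Dynamic pressure q = 0.5 × 1.112 × 162² = 14590 Pa.
CL = W/(q·S) = 1.9816×10^6 / (14590 × 182) = 0.7462.
CD = 0.0242 + 0.0449 × 0.7462² = 0.0492.
L/D = CL/CD = 0.7462 / 0.0492 = 15.2

L/D = 15.2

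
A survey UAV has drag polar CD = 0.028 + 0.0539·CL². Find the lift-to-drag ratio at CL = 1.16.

CD = 0.028 + 0.0539 × 1.16² = 0.1005
L/D = CL/CD = 1.16 / 0.1005 = 11.5

L/D = 11.5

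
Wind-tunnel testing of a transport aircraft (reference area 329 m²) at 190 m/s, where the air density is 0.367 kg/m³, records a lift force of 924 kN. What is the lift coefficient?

From L = ½ρv²S·CL, rearranging gives CL = 2L/(ρv²S).
CL = 2 × 9.24×10^5 / (0.367 × 190² × 329) = 0.424

CL = 0.424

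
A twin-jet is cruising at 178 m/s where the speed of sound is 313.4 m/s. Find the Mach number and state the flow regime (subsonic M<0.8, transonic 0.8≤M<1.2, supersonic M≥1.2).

M = v/a = 178 / 313.4 = 0.568
M = 0.568 → subsonic.

M = 0.568 (subsonic)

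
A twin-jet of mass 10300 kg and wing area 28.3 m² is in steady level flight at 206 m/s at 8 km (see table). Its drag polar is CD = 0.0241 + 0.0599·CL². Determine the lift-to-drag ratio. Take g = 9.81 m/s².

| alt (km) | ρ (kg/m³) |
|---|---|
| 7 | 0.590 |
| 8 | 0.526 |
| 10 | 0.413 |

At 8 km, from the table: ρ = 0.526 kg/m³.
Level flight ⇒ L = W = m·g = 10300 × 9.81 = 1.0104×10^5 N.
Dynamic pressure q = 0.5 × 0.526 × 206² = 11160 Pa.
CL = W/(q·S) = 1.0104×10^5 / (11160 × 28.3) = 0.3199.
CD = 0.0241 + 0.0599 × 0.3199² = 0.03023.
L/D = CL/CD = 0.3199 / 0.03023 = 10.6

L/D = 10.6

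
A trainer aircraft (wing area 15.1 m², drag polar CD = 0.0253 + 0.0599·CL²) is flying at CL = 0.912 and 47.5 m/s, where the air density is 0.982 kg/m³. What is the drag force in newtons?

D = 1260 N

CD = 0.0253 + 0.0599 × 0.912² = 0.07512
D = ½ρv²S·CD = ½ × 0.982 × 47.5² × 15.1 × 0.07512 = 1260 N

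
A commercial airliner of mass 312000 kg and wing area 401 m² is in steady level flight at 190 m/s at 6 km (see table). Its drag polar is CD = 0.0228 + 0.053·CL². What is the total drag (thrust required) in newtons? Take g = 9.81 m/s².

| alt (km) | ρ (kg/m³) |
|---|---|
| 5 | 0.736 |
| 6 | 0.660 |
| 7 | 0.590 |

D = 2.13×10^5 N

At 6 km, from the table: ρ = 0.660 kg/m³.
Weight W = mg = 312000 × 9.81 = 3.0607×10^6 N; in level flight L = W.
Dynamic pressure q = 0.5 × 0.66 × 190² = 11910 Pa.
CL = W/(q·S) = 3.0607×10^6 / (11910 × 401) = 0.6407.
CD = 0.0228 + 0.053 × 0.6407² = 0.04456.
D = q·S·CD = 11910 × 401 × 0.04456 = 2.129×10^5 N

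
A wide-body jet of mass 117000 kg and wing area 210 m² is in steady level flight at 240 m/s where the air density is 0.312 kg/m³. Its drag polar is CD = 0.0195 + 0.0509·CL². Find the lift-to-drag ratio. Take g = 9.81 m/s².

L/D = 15.9

Weight W = mg = 117000 × 9.81 = 1.1478×10^6 N; in level flight L = W.
Dynamic pressure q = 0.5 × 0.312 × 240² = 8986 Pa.
Required CL = L/(qS) = 1.1478×10^6/(8986·210) = 0.6083.
CD = 0.0195 + 0.0509 × 0.6083² = 0.03833.
L/D = CL/CD = 0.6083 / 0.03833 = 15.9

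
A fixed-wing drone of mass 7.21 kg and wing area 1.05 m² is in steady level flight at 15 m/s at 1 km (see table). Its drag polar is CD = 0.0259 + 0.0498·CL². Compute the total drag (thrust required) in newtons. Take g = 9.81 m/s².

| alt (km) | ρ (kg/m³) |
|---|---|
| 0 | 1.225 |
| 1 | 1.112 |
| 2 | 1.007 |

At 1 km, from the table: ρ = 1.112 kg/m³.
Level flight ⇒ L = W = m·g = 7.21 × 9.81 = 70.73 N.
q = ½ρv² = ½ × 1.112 × 15² = 125.1 Pa.
Required CL = L/(qS) = 70.73/(125.1·1.05) = 0.5385.
CD = 0.0259 + 0.0498 × 0.5385² = 0.04034.
D = q·S·CD = 125.1 × 1.05 × 0.04034 = 5.299 N

D = 5.3 N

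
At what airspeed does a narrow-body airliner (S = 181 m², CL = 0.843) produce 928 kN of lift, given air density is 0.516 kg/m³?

v = 154 m/s

L = ½ρv²S·CL ⇒ v = √(2L/(ρ·S·CL))
v = √(2 × 9.28×10^5 / (0.516 × 181 × 0.843)) = √23570 = 154 m/s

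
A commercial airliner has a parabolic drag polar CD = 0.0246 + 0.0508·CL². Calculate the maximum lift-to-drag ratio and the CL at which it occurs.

(L/D)max = 14.1, at CL = 0.696

For CD = CD0 + K·CL², (L/D)max occurs at CL* = √(CD0/K) and equals 1/(2√(K·CD0)).
(L/D)max = 1/(2√(0.0508 × 0.0246)) = 1/(2 × 0.03535) = 14.1
CL* = √(0.0246/0.0508) = 0.696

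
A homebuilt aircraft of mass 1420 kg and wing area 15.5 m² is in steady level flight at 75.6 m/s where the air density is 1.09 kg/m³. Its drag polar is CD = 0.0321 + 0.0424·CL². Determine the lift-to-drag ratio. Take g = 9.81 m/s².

In steady level flight, lift balances weight: W = mg = 1420 × 9.81 = 13930 N.
q = ½ρv² = ½ × 1.09 × 75.6² = 3115 Pa.
Required CL = L/(qS) = 13930/(3115·15.5) = 0.2885.
CD = 0.0321 + 0.0424 × 0.2885² = 0.03563.
L/D = CL/CD = 0.2885 / 0.03563 = 8.1

L/D = 8.1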